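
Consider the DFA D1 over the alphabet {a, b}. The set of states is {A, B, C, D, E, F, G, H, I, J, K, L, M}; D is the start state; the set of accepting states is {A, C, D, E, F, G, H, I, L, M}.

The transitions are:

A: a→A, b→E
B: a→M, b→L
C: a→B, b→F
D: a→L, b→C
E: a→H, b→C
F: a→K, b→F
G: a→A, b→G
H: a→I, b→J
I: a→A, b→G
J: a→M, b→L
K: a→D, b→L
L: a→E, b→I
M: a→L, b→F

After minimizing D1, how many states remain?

All states are reachable from the start state.
Start with accepting vs non-accepting: {A,C,D,E,F,G,H,I,L,M} | {B,J,K}.
Refine {A,C,D,E,F,G,H,I,L,M} on symbol a: members go to different blocks, giving {A,D,E,G,H,I,L,M} and {C,F}.
Refine {A,D,E,G,H,I,L,M} on symbol b: members go to different blocks, giving {A,G,I,L} and {D,E,M} and {H}.
Split {A,G,I,L} by δ(·,a) → {A,G,I} and {L}.
On input b, block {A,G,I} splits into {G,I} and {A}.
Refine {D,E,M} on symbol a: members go to different blocks, giving {D,M} and {E}.
No further refinement is possible. Final partition (8 blocks): {G,I} | {B,J,K} | {C,F} | {D,M} | {H} | {L} | {A} | {E}.

8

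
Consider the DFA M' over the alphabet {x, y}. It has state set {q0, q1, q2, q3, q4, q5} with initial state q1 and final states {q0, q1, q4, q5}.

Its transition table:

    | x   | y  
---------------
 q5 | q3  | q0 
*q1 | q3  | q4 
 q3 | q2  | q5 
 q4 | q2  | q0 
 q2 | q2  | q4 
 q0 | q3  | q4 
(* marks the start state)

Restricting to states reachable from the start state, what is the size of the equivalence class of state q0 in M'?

4

P0 = {q0,q1,q4,q5} | {q2,q3}.
No further refinement is possible. Final partition (2 blocks): {q0,q1,q4,q5} | {q2,q3}.
The equivalence class containing q0 is {q0,q1,q4,q5}, of size 4.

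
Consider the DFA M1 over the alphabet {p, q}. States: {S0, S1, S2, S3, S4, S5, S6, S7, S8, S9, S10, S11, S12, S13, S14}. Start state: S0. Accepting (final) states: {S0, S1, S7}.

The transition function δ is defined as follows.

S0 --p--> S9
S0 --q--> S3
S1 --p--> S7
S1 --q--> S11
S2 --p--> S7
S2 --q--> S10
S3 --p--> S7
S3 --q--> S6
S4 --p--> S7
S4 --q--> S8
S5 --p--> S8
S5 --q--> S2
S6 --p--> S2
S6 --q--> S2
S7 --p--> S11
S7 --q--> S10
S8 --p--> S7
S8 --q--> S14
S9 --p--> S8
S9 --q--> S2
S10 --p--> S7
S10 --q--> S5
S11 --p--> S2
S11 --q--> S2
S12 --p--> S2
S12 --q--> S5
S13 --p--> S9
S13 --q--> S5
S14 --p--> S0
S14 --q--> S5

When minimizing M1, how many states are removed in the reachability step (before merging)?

Starting at S0 and following transitions, the reachable set is {S0, S2, S3, S5, S6, S7, S8, S9, S10, S11, S14}. That leaves S1, S4, S12, S13 unreachable — 4 in total.

4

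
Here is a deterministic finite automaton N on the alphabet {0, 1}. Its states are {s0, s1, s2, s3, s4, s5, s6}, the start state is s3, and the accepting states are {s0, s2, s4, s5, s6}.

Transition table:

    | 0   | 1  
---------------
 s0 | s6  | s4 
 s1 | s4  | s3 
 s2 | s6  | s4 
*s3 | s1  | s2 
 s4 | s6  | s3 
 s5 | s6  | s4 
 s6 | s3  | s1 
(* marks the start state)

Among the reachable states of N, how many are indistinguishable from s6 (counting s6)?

1

Reachable states from the start: {s1,s2,s3,s4,s6}. Unreachable: {s0,s5} — drop them.
Start with accepting vs non-accepting: {s2,s4,s6} | {s1,s3}.
Split {s2,s4,s6} by δ(·,0) → {s2,s4} and {s6}.
Split {s2,s4} by δ(·,1) → {s2} and {s4}.
On input 0, block {s1,s3} splits into {s1} and {s3}.
Stable partition: {s2} | {s1} | {s6} | {s4} | {s3} — 5 equivalence classes.
The equivalence class containing s6 is {s6}, of size 1.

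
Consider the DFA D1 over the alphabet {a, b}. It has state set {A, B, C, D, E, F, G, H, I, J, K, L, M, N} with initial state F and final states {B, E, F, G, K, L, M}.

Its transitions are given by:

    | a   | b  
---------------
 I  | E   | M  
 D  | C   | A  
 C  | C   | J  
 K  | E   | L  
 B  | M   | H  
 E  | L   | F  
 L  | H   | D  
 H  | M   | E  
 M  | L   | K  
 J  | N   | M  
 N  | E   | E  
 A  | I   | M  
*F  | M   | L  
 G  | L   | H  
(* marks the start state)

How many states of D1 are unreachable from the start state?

Starting at F and following transitions, the reachable set is {A, C, D, E, F, H, I, J, K, L, M, N}. That leaves B, G unreachable — 2 in total.

2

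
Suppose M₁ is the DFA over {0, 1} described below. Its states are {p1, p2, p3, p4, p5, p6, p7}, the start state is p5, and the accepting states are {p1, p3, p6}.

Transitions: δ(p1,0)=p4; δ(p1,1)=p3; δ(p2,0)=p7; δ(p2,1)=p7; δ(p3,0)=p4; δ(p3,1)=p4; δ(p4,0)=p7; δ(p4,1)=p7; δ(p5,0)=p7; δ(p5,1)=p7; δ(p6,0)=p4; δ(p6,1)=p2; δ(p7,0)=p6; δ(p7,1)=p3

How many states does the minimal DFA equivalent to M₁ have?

States {p1} cannot be reached from the start state, so discard them.
Initial partition by acceptance: {p3,p6} | {p2,p4,p5,p7}.
Refine {p2,p4,p5,p7} on symbol 0: members go to different blocks, giving {p2,p4,p5} and {p7}.
The partition is now stable with 3 blocks: {p3,p6} | {p2,p4,p5} | {p7}.

3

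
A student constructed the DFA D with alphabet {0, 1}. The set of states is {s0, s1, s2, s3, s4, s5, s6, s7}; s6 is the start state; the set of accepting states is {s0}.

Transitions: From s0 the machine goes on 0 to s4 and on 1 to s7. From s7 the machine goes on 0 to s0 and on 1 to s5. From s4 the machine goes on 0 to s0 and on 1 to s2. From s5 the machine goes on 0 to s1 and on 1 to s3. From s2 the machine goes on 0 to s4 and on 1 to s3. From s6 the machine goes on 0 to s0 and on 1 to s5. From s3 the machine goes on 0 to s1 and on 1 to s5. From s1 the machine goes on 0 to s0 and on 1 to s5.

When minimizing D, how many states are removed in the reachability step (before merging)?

0

Every one of the 8 states is reachable from s6.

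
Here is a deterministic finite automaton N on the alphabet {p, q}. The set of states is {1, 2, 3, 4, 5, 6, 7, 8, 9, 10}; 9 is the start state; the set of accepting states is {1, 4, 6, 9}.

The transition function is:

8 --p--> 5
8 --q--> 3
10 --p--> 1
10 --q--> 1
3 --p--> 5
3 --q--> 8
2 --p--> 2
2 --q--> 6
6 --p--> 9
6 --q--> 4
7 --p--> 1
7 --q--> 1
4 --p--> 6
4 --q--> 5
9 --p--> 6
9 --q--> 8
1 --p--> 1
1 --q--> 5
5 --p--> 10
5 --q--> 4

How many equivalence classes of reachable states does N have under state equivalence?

Reachable states from the start: {1,3,4,5,6,8,9,10}. Unreachable: {2,7} — drop them.
Start with accepting vs non-accepting: {1,4,6,9} | {3,5,8,10}.
On input q, block {1,4,6,9} splits into {1,4,9} and {6}.
On input p, block {1,4,9} splits into {4,9} and {1}.
On input p, block {3,5,8,10} splits into {3,5,8} and {10}.
Split {3,5,8} by δ(·,p) → {3,8} and {5}.
Refine {4,9} on symbol q: members go to different blocks, giving {4} and {9}.
The partition is now stable with 7 blocks: {4} | {3,8} | {6} | {1} | {10} | {5} | {9}.

7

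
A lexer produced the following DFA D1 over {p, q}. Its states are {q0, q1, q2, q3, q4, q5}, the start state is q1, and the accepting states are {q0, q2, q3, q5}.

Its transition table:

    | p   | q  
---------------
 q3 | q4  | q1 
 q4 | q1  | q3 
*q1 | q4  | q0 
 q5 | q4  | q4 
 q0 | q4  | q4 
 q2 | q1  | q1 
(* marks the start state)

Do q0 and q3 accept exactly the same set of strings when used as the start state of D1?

Reachable states from the start: {q0,q1,q3,q4}. Unreachable: {q2,q5} — drop them.
Initial partition by acceptance: {q0,q3} | {q1,q4}.
Stable partition: {q0,q3} | {q1,q4} — 2 equivalence classes.
q0 and q3 lie in the same block of the stable partition, so they are equivalent — no string distinguishes them.

Yes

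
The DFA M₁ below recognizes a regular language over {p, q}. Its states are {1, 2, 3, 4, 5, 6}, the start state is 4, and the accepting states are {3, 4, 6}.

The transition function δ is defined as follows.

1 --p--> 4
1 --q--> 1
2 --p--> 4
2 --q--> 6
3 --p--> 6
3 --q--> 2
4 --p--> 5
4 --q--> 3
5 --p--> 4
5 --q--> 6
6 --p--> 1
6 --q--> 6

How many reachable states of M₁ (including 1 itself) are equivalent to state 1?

Every state is reachable, so we keep all 6.
Initial partition by acceptance: {3,4,6} | {1,2,5}.
Refine {3,4,6} on symbol p: members go to different blocks, giving {4,6} and {3}.
Refine {4,6} on symbol q: members go to different blocks, giving {4} and {6}.
Split {1,2,5} by δ(·,q) → {2,5} and {1}.
The partition is now stable with 5 blocks: {4} | {2,5} | {3} | {6} | {1}.
The equivalence class containing 1 is {1}, of size 1.

1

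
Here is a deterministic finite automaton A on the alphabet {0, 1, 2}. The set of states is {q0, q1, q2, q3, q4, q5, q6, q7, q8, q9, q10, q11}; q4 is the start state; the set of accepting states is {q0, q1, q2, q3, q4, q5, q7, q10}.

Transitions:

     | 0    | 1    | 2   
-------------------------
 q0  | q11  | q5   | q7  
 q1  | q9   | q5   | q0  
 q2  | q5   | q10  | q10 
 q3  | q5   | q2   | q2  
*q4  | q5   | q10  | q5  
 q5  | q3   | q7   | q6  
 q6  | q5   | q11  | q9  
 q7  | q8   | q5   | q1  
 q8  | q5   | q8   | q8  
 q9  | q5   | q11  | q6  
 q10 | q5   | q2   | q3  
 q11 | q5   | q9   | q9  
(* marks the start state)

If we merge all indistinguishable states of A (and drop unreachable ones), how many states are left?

Initial partition by acceptance: {q0,q1,q2,q3,q4,q5,q7,q10} | {q6,q8,q9,q11}.
Split {q0,q1,q2,q3,q4,q5,q7,q10} by δ(·,0) → {q2,q3,q4,q5,q10} and {q0,q1,q7}.
Refine {q2,q3,q4,q5,q10} on symbol 1: members go to different blocks, giving {q2,q3,q4,q10} and {q5}.
Refine {q2,q3,q4,q10} on symbol 2: members go to different blocks, giving {q2,q3,q10} and {q4}.
The partition is now stable with 5 blocks: {q2,q3,q10} | {q6,q8,q9,q11} | {q0,q1,q7} | {q5} | {q4}.

5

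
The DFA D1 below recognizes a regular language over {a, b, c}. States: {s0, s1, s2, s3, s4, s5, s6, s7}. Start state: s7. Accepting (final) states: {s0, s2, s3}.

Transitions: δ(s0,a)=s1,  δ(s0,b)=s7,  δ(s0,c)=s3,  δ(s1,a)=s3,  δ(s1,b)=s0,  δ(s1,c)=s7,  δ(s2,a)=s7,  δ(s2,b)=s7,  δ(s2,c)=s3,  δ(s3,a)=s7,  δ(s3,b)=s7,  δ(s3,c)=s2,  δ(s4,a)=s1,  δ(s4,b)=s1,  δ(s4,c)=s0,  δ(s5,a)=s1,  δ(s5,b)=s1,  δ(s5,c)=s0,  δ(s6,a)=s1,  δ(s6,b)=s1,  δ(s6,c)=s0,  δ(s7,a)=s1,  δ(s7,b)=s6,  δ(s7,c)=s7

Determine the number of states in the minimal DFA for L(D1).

5

First remove the unreachable states {s4,s5}; 6 states remain.
Start with accepting vs non-accepting: {s0,s2,s3} | {s1,s6,s7}.
On input a, block {s1,s6,s7} splits into {s6,s7} and {s1}.
Refine {s0,s2,s3} on symbol a: members go to different blocks, giving {s2,s3} and {s0}.
Refine {s6,s7} on symbol b: members go to different blocks, giving {s6} and {s7}.
Stable partition: {s2,s3} | {s6} | {s1} | {s0} | {s7} — 5 equivalence classes.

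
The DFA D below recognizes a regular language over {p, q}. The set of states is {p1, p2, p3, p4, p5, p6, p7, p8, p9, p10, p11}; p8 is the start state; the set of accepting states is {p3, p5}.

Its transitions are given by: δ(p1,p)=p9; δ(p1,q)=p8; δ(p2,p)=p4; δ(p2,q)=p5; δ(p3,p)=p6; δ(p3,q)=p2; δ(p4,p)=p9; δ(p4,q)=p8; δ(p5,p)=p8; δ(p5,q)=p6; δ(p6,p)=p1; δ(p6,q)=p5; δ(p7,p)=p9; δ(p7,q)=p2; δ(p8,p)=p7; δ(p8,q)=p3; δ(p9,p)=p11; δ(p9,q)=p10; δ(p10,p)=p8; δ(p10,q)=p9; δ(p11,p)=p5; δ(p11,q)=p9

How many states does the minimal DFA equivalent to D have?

All states are reachable from the start state.
Start with accepting vs non-accepting: {p3,p5} | {p1,p2,p4,p6,p7,p8,p9,p10,p11}.
Refine {p1,p2,p4,p6,p7,p8,p9,p10,p11} on symbol p: members go to different blocks, giving {p1,p2,p4,p6,p7,p8,p9,p10} and {p11}.
Refine {p1,p2,p4,p6,p7,p8,p9,p10} on symbol p: members go to different blocks, giving {p1,p2,p4,p6,p7,p8,p10} and {p9}.
On input p, block {p1,p2,p4,p6,p7,p8,p10} splits into {p2,p6,p8,p10} and {p1,p4,p7}.
Split {p2,p6,p8,p10} by δ(·,p) → {p2,p6,p8} and {p10}.
The partition is now stable with 6 blocks: {p3,p5} | {p2,p6,p8} | {p11} | {p9} | {p1,p4,p7} | {p10}.

6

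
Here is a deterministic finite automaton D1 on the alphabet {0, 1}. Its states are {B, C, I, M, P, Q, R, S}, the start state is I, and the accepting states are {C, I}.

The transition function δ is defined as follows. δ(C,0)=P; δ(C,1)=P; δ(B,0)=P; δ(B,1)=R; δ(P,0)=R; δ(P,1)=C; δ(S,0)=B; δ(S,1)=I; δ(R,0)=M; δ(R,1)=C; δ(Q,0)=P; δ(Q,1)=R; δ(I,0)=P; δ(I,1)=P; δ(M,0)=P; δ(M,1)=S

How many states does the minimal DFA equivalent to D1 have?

4

Reachable states from the start: {B,C,I,M,P,R,S}. Unreachable: {Q} — drop them.
P0 = {C,I} | {B,M,P,R,S}.
On input 1, block {B,M,P,R,S} splits into {P,R,S} and {B,M}.
Split {P,R,S} by δ(·,0) → {R,S} and {P}.
The partition is now stable with 4 blocks: {C,I} | {R,S} | {B,M} | {P}.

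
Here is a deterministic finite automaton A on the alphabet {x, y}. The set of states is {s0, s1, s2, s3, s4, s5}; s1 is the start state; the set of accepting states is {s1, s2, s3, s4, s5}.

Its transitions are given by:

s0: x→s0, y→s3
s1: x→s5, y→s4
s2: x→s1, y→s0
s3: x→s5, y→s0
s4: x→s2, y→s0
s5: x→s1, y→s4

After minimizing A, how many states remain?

4

Start with accepting vs non-accepting: {s1,s2,s3,s4,s5} | {s0}.
Refine {s1,s2,s3,s4,s5} on symbol y: members go to different blocks, giving {s2,s3,s4} and {s1,s5}.
Refine {s2,s3,s4} on symbol x: members go to different blocks, giving {s2,s3} and {s4}.
The partition is now stable with 4 blocks: {s2,s3} | {s0} | {s1,s5} | {s4}.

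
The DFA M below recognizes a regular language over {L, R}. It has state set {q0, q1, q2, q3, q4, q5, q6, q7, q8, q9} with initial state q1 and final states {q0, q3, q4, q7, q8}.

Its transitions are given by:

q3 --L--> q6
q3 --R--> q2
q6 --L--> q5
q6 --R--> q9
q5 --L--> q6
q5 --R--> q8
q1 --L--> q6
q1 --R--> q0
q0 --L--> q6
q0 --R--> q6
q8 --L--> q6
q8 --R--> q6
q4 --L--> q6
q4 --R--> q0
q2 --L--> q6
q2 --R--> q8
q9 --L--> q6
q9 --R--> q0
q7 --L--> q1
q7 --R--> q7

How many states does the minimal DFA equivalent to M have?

3

First remove the unreachable states {q2,q3,q4,q7}; 6 states remain.
Initial partition by acceptance: {q0,q8} | {q1,q5,q6,q9}.
Refine {q1,q5,q6,q9} on symbol R: members go to different blocks, giving {q1,q5,q9} and {q6}.
No further refinement is possible. Final partition (3 blocks): {q0,q8} | {q1,q5,q9} | {q6}.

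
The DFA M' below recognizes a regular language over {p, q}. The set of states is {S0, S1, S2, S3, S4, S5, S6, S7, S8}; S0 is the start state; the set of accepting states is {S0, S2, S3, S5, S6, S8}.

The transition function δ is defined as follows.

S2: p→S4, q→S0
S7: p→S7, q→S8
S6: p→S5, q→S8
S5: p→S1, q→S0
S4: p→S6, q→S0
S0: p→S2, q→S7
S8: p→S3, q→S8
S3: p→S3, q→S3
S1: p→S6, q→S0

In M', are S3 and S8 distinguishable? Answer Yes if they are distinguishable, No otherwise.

All states are reachable from the start state.
P0 = {S0,S2,S3,S5,S6,S8} | {S1,S4,S7}.
Split {S0,S2,S3,S5,S6,S8} by δ(·,p) → {S0,S3,S6,S8} and {S2,S5}.
On input p, block {S0,S3,S6,S8} splits into {S0,S6} and {S3,S8}.
On input q, block {S0,S6} splits into {S0} and {S6}.
On input p, block {S1,S4,S7} splits into {S1,S4} and {S7}.
No further refinement is possible. Final partition (6 blocks): {S0} | {S1,S4} | {S2,S5} | {S3,S8} | {S6} | {S7}.
S3 and S8 lie in the same block of the stable partition, so they are equivalent — no string distinguishes them.

No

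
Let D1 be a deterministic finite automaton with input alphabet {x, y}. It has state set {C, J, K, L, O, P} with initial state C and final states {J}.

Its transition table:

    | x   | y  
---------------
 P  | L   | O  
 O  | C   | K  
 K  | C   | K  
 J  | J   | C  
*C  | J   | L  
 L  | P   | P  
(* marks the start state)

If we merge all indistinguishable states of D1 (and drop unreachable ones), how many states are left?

5

Start with accepting vs non-accepting: {J} | {C,K,L,O,P}.
Refine {C,K,L,O,P} on symbol x: members go to different blocks, giving {K,L,O,P} and {C}.
On input x, block {K,L,O,P} splits into {L,P} and {K,O}.
Split {L,P} by δ(·,y) → {L} and {P}.
The partition is now stable with 5 blocks: {J} | {L} | {C} | {K,O} | {P}.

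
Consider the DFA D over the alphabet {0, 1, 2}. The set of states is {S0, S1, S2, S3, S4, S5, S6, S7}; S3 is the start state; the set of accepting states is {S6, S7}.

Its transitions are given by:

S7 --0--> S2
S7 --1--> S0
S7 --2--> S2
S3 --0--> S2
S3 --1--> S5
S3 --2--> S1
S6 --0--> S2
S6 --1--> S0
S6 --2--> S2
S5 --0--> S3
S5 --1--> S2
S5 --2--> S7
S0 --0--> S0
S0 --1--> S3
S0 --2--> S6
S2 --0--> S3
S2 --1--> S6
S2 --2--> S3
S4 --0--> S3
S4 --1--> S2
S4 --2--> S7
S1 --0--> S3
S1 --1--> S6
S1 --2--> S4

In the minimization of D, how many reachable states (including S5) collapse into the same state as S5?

Every state is reachable, so we keep all 8.
Start with accepting vs non-accepting: {S6,S7} | {S0,S1,S2,S3,S4,S5}.
On input 1, block {S0,S1,S2,S3,S4,S5} splits into {S0,S3,S4,S5} and {S1,S2}.
Refine {S0,S3,S4,S5} on symbol 0: members go to different blocks, giving {S0,S4,S5} and {S3}.
Refine {S0,S4,S5} on symbol 0: members go to different blocks, giving {S4,S5} and {S0}.
On input 2, block {S1,S2} splits into {S1} and {S2}.
No further refinement is possible. Final partition (6 blocks): {S6,S7} | {S4,S5} | {S1} | {S3} | {S0} | {S2}.
State S5 belongs to the block {S4,S5}, which has 2 states.

2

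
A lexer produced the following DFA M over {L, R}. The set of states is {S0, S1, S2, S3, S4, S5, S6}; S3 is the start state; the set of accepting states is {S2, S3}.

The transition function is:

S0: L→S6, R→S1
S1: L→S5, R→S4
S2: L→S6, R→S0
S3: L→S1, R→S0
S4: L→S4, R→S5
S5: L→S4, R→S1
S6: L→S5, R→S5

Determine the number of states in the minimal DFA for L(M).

2

First remove the unreachable states {S2}; 6 states remain.
Start with accepting vs non-accepting: {S3} | {S0,S1,S4,S5,S6}.
Stable partition: {S3} | {S0,S1,S4,S5,S6} — 2 equivalence classes.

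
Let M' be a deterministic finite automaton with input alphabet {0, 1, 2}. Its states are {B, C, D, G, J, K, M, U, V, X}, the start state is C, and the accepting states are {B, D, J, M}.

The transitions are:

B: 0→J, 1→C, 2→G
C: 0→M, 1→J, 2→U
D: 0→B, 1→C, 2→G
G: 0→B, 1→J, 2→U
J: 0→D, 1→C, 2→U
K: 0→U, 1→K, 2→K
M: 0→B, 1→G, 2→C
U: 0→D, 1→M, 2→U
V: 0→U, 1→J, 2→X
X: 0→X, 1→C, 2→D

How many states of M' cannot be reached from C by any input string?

3

BFS from C reaches {B, C, D, G, J, M, U}; the 3 state(s) K, V, X are never visited.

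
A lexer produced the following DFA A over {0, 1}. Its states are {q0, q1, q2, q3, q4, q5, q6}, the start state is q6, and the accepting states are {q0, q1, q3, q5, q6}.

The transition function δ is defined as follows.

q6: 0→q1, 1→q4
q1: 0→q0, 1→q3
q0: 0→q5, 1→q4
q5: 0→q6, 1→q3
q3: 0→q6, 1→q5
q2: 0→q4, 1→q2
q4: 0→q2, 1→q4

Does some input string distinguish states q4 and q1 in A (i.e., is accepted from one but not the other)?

Every state is reachable, so we keep all 7.
Initial partition by acceptance: {q0,q1,q3,q5,q6} | {q2,q4}.
Refine {q0,q1,q3,q5,q6} on symbol 1: members go to different blocks, giving {q1,q3,q5} and {q0,q6}.
No further refinement is possible. Final partition (3 blocks): {q1,q3,q5} | {q2,q4} | {q0,q6}.
q4 and q1 end up in different blocks, so they are distinguishable. For instance, the string 'ε' is accepted from only q1.

Yes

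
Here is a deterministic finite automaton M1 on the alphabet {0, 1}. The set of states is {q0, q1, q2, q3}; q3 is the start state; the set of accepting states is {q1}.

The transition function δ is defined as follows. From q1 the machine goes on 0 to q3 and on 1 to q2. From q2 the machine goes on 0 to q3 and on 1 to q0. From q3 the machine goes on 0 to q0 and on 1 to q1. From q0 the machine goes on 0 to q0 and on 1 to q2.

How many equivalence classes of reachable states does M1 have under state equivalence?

Initial partition by acceptance: {q1} | {q0,q2,q3}.
Refine {q0,q2,q3} on symbol 1: members go to different blocks, giving {q0,q2} and {q3}.
Split {q0,q2} by δ(·,0) → {q0} and {q2}.
The partition is now stable with 4 blocks: {q1} | {q0} | {q3} | {q2}.

4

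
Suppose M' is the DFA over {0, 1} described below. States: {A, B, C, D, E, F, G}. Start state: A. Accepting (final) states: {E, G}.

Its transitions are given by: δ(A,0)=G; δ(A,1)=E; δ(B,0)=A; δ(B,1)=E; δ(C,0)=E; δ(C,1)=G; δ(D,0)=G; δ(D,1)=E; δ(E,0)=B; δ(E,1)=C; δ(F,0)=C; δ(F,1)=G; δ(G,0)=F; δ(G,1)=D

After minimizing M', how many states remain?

Every state is reachable, so we keep all 7.
Initial partition by acceptance: {E,G} | {A,B,C,D,F}.
Split {A,B,C,D,F} by δ(·,0) → {A,C,D} and {B,F}.
The partition is now stable with 3 blocks: {E,G} | {A,C,D} | {B,F}.

3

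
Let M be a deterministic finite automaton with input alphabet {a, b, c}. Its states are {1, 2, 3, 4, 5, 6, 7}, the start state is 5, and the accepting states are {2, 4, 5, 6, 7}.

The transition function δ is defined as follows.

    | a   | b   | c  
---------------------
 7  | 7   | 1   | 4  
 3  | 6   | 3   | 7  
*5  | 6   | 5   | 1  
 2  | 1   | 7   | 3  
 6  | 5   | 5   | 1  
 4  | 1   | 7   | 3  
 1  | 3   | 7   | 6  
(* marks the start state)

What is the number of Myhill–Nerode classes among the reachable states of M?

Reachable states from the start: {1,3,4,5,6,7}. Unreachable: {2} — drop them.
Start with accepting vs non-accepting: {4,5,6,7} | {1,3}.
Split {4,5,6,7} by δ(·,a) → {5,6,7} and {4}.
On input b, block {5,6,7} splits into {5,6} and {7}.
Refine {1,3} on symbol a: members go to different blocks, giving {1} and {3}.
The partition is now stable with 5 blocks: {5,6} | {1} | {4} | {7} | {3}.

5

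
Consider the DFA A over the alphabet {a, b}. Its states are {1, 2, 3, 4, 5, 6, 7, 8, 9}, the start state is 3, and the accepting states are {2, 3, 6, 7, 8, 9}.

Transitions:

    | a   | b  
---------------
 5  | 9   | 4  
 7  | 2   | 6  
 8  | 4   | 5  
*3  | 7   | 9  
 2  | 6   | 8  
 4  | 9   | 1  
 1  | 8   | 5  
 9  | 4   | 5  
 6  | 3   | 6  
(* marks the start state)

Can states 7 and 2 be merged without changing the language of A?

Start with accepting vs non-accepting: {2,3,6,7,8,9} | {1,4,5}.
On input a, block {2,3,6,7,8,9} splits into {2,3,6,7} and {8,9}.
On input b, block {2,3,6,7} splits into {2,3} and {6,7}.
No further refinement is possible. Final partition (4 blocks): {2,3} | {1,4,5} | {8,9} | {6,7}.
7 and 2 end up in different blocks, so they are distinguishable. For instance, the string 'ba' is accepted from only 7.

No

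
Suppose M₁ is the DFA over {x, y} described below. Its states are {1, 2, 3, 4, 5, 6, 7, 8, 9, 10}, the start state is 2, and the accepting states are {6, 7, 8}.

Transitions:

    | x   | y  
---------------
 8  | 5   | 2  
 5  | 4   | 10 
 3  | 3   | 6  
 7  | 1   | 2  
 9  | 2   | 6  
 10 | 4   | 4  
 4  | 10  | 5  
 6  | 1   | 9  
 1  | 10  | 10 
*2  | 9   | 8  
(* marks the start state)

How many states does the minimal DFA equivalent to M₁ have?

3

States {3,7} cannot be reached from the start state, so discard them.
P0 = {6,8} | {1,2,4,5,9,10}.
Refine {1,2,4,5,9,10} on symbol y: members go to different blocks, giving {1,4,5,10} and {2,9}.
No further refinement is possible. Final partition (3 blocks): {6,8} | {1,4,5,10} | {2,9}.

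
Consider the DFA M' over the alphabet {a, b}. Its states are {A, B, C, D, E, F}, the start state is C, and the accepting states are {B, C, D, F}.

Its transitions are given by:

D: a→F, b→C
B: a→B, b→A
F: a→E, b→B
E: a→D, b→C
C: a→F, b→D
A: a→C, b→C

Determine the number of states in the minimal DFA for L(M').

Every state is reachable, so we keep all 6.
Start with accepting vs non-accepting: {B,C,D,F} | {A,E}.
Split {B,C,D,F} by δ(·,a) → {B,C,D} and {F}.
On input a, block {B,C,D} splits into {C,D} and {B}.
Stable partition: {C,D} | {A,E} | {F} | {B} — 4 equivalence classes.

4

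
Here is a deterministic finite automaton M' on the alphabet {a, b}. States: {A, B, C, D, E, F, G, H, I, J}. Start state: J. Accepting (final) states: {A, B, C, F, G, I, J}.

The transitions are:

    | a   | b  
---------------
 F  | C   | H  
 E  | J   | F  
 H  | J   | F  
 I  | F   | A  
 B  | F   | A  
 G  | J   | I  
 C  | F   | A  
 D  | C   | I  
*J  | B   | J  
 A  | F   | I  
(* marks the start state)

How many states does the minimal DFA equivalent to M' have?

States {D,E,G} cannot be reached from the start state, so discard them.
P0 = {A,B,C,F,I,J} | {H}.
On input b, block {A,B,C,F,I,J} splits into {A,B,C,I,J} and {F}.
On input a, block {A,B,C,I,J} splits into {A,B,C,I} and {J}.
The partition is now stable with 4 blocks: {A,B,C,I} | {H} | {F} | {J}.

4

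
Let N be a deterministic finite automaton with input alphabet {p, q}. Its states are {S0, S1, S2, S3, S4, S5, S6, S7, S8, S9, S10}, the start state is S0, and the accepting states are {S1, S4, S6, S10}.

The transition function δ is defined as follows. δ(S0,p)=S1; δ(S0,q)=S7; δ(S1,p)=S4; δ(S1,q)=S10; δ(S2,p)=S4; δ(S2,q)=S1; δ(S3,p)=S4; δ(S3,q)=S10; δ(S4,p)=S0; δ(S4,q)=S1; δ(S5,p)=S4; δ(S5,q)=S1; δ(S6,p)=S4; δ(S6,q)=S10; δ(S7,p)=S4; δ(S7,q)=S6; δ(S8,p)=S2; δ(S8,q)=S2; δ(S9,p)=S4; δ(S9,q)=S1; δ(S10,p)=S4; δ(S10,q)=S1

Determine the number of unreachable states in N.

5

No path from S0 leads to S2, S3, S5, S8, S9; the other 6 states are all reachable.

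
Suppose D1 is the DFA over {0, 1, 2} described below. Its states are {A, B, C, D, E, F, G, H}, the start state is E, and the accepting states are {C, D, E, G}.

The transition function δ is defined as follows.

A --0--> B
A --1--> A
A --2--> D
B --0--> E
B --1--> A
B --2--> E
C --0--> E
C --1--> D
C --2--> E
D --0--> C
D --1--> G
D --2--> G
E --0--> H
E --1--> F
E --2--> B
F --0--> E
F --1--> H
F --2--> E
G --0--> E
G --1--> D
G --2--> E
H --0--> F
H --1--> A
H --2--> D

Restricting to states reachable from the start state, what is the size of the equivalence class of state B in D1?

Every state is reachable, so we keep all 8.
P0 = {C,D,E,G} | {A,B,F,H}.
Refine {C,D,E,G} on symbol 0: members go to different blocks, giving {C,D,G} and {E}.
On input 0, block {C,D,G} splits into {C,G} and {D}.
On input 0, block {A,B,F,H} splits into {A,H} and {B,F}.
No further refinement is possible. Final partition (5 blocks): {C,G} | {A,H} | {E} | {D} | {B,F}.
State B belongs to the block {B,F}, which has 2 states.

2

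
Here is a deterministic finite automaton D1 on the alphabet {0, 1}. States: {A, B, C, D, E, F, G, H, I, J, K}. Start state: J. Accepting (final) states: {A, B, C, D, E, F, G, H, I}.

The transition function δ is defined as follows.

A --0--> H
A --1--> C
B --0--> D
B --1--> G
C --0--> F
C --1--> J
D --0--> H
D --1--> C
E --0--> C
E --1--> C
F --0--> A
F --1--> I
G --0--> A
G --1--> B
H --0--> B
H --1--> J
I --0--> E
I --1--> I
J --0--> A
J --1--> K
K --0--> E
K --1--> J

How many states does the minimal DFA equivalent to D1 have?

4

P0 = {A,B,C,D,E,F,G,H,I} | {J,K}.
Split {A,B,C,D,E,F,G,H,I} by δ(·,1) → {A,B,D,E,F,G,I} and {C,H}.
Split {A,B,D,E,F,G,I} by δ(·,0) → {B,F,G,I} and {A,D,E}.
Stable partition: {B,F,G,I} | {J,K} | {C,H} | {A,D,E} — 4 equivalence classes.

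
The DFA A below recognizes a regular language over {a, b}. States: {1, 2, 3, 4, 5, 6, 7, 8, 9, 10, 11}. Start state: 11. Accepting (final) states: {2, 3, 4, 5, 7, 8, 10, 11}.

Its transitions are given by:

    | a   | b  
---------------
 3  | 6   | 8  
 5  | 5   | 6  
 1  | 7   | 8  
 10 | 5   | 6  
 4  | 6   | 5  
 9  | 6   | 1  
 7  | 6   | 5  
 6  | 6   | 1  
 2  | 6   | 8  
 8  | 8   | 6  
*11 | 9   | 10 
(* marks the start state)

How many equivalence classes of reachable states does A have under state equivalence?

Reachable states from the start: {1,5,6,7,8,9,10,11}. Unreachable: {2,3,4} — drop them.
Initial partition by acceptance: {5,7,8,10,11} | {1,6,9}.
On input a, block {5,7,8,10,11} splits into {5,8,10} and {7,11}.
On input a, block {1,6,9} splits into {6,9} and {1}.
The partition is now stable with 4 blocks: {5,8,10} | {6,9} | {7,11} | {1}.

4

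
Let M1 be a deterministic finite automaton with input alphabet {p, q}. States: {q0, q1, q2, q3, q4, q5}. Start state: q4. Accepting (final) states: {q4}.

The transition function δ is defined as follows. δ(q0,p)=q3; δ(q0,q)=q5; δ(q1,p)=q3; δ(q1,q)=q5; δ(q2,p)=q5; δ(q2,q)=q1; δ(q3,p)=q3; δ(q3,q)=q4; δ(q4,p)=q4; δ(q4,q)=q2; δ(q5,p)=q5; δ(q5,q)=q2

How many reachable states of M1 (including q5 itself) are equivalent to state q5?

States {q0} cannot be reached from the start state, so discard them.
Initial partition by acceptance: {q4} | {q1,q2,q3,q5}.
On input q, block {q1,q2,q3,q5} splits into {q1,q2,q5} and {q3}.
Split {q1,q2,q5} by δ(·,p) → {q2,q5} and {q1}.
On input q, block {q2,q5} splits into {q2} and {q5}.
The partition is now stable with 5 blocks: {q4} | {q2} | {q3} | {q1} | {q5}.
The equivalence class containing q5 is {q5}, of size 1.

1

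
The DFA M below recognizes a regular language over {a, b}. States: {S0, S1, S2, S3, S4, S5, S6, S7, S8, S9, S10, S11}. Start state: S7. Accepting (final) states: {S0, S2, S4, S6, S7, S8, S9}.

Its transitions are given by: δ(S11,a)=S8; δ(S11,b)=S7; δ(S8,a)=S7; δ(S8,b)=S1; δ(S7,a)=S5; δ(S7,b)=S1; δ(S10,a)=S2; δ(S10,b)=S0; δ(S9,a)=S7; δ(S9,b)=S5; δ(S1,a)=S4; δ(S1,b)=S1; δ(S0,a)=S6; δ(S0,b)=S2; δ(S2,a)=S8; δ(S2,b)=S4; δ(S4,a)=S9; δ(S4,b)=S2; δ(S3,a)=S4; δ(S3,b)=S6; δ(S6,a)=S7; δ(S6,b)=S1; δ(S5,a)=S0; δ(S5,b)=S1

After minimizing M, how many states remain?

States {S3,S10,S11} cannot be reached from the start state, so discard them.
Start with accepting vs non-accepting: {S0,S2,S4,S6,S7,S8,S9} | {S1,S5}.
On input a, block {S0,S2,S4,S6,S7,S8,S9} splits into {S0,S2,S4,S6,S8,S9} and {S7}.
Refine {S0,S2,S4,S6,S8,S9} on symbol a: members go to different blocks, giving {S0,S2,S4} and {S6,S8,S9}.
Stable partition: {S0,S2,S4} | {S1,S5} | {S7} | {S6,S8,S9} — 4 equivalence classes.

4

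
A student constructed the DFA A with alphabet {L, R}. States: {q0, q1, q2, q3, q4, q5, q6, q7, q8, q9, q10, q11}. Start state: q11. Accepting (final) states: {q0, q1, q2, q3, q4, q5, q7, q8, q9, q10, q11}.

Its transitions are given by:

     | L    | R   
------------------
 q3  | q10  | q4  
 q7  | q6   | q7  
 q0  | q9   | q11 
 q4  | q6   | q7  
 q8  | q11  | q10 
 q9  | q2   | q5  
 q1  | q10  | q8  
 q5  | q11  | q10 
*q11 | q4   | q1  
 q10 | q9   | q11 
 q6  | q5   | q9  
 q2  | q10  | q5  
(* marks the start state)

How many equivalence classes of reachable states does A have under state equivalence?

Reachable states from the start: {q1,q2,q4,q5,q6,q7,q8,q9,q10,q11}. Unreachable: {q0,q3} — drop them.
Initial partition by acceptance: {q1,q2,q4,q5,q7,q8,q9,q10,q11} | {q6}.
On input L, block {q1,q2,q4,q5,q7,q8,q9,q10,q11} splits into {q1,q2,q5,q8,q9,q10,q11} and {q4,q7}.
Split {q1,q2,q5,q8,q9,q10,q11} by δ(·,L) → {q1,q2,q5,q8,q9,q10} and {q11}.
Split {q1,q2,q5,q8,q9,q10} by δ(·,L) → {q1,q2,q9,q10} and {q5,q8}.
On input R, block {q1,q2,q9,q10} splits into {q1,q2,q9} and {q10}.
Split {q1,q2,q9} by δ(·,L) → {q1,q2} and {q9}.
Stable partition: {q1,q2} | {q6} | {q4,q7} | {q11} | {q5,q8} | {q10} | {q9} — 7 equivalence classes.

7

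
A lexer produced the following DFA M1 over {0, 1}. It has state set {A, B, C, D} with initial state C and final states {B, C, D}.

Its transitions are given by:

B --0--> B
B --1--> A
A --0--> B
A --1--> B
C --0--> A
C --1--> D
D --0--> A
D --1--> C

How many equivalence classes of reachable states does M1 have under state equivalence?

3

Every state is reachable, so we keep all 4.
Start with accepting vs non-accepting: {B,C,D} | {A}.
On input 0, block {B,C,D} splits into {C,D} and {B}.
Stable partition: {C,D} | {A} | {B} — 3 equivalence classes.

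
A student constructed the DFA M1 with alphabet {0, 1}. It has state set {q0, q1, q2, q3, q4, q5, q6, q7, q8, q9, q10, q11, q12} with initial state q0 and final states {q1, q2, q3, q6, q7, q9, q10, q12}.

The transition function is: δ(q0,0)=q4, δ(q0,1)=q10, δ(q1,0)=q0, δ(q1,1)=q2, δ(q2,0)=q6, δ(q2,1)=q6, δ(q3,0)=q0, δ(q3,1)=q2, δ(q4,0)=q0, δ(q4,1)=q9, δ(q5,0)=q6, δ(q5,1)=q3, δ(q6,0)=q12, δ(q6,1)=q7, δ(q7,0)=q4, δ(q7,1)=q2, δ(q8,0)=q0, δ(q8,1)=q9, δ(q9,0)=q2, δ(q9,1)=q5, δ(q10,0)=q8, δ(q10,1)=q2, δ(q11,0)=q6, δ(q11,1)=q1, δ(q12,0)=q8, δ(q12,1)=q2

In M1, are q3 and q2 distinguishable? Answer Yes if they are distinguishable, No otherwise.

Yes

Reachable states from the start: {q0,q2,q3,q4,q5,q6,q7,q8,q9,q10,q12}. Unreachable: {q1,q11} — drop them.
P0 = {q2,q3,q6,q7,q9,q10,q12} | {q0,q4,q5,q8}.
Split {q2,q3,q6,q7,q9,q10,q12} by δ(·,0) → {q3,q7,q10,q12} and {q2,q6,q9}.
Split {q0,q4,q5,q8} by δ(·,0) → {q0,q4,q8} and {q5}.
Refine {q0,q4,q8} on symbol 1: members go to different blocks, giving {q4,q8} and {q0}.
On input 0, block {q3,q7,q10,q12} splits into {q7,q10,q12} and {q3}.
Refine {q2,q6,q9} on symbol 0: members go to different blocks, giving {q2,q9} and {q6}.
On input 0, block {q2,q9} splits into {q2} and {q9}.
No further refinement is possible. Final partition (8 blocks): {q7,q10,q12} | {q4,q8} | {q2} | {q5} | {q0} | {q3} | {q6} | {q9}.
q3 and q2 end up in different blocks, so they are distinguishable. For instance, the string '0' is accepted from only q2.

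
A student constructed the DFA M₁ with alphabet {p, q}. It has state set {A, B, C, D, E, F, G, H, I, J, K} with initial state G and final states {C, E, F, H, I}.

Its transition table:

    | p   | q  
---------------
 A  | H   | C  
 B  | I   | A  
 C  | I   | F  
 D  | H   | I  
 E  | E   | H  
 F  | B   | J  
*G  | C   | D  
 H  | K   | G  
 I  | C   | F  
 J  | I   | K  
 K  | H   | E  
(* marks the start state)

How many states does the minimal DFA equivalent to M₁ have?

All states are reachable from the start state.
Start with accepting vs non-accepting: {C,E,F,H,I} | {A,B,D,G,J,K}.
On input p, block {C,E,F,H,I} splits into {C,E,I} and {F,H}.
On input p, block {A,B,D,G,J,K} splits into {A,D,K} and {B,G,J}.
On input p, block {F,H} splits into {F} and {H}.
Refine {C,E,I} on symbol q: members go to different blocks, giving {C,I} and {E}.
On input q, block {A,D,K} splits into {A,D} and {K}.
On input q, block {B,G,J} splits into {B,G} and {J}.
No further refinement is possible. Final partition (8 blocks): {C,I} | {A,D} | {F} | {B,G} | {H} | {E} | {K} | {J}.

8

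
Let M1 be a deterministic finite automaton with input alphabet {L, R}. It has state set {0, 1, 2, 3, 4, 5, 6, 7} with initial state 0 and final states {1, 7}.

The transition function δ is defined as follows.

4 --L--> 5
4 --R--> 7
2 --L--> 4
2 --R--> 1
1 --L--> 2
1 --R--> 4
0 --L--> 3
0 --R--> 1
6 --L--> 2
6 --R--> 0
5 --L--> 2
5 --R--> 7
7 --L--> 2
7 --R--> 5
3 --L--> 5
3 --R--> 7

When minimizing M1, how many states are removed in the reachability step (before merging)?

1

BFS from 0 reaches {0, 1, 2, 3, 4, 5, 7}; the 1 state(s) 6 are never visited.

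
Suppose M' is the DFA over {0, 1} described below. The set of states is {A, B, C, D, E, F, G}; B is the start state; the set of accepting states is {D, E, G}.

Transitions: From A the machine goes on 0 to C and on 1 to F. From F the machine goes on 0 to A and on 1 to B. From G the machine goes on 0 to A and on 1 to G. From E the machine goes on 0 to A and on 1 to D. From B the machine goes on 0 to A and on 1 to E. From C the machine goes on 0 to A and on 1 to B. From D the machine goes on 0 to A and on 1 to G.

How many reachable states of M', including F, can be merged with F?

Every state is reachable, so we keep all 7.
Initial partition by acceptance: {D,E,G} | {A,B,C,F}.
On input 1, block {A,B,C,F} splits into {A,C,F} and {B}.
On input 1, block {A,C,F} splits into {C,F} and {A}.
No further refinement is possible. Final partition (4 blocks): {D,E,G} | {C,F} | {B} | {A}.
State F belongs to the block {C,F}, which has 2 states.

2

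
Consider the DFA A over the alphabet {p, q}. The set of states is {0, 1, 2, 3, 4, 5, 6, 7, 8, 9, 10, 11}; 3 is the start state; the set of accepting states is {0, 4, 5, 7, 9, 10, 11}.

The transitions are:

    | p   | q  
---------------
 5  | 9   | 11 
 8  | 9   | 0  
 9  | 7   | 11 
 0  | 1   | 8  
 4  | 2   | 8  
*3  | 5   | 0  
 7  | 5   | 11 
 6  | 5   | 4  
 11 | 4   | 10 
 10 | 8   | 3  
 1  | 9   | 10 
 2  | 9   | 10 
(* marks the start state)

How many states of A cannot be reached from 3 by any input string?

Starting at 3 and following transitions, the reachable set is {0, 1, 2, 3, 4, 5, 7, 8, 9, 10, 11}. That leaves 6 unreachable — 1 in total.

1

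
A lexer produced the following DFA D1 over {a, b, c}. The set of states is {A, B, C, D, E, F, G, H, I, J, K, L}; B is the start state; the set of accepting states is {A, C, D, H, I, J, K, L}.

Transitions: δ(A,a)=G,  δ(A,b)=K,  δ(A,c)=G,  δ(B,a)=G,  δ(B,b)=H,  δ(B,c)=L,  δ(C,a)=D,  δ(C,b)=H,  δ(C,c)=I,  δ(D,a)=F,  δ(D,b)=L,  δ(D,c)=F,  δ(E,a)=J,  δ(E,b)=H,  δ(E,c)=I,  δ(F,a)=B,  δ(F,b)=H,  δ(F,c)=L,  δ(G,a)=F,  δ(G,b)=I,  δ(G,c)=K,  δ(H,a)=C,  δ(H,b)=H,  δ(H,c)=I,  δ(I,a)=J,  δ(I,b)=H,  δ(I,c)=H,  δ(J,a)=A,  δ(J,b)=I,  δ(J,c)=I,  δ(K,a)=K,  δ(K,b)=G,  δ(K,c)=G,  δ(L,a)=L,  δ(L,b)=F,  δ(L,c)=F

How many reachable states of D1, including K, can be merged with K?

2

First remove the unreachable states {E}; 11 states remain.
P0 = {A,C,D,H,I,J,K,L} | {B,F,G}.
On input a, block {A,C,D,H,I,J,K,L} splits into {C,H,I,J,K,L} and {A,D}.
Split {C,H,I,J,K,L} by δ(·,a) → {H,I,K,L} and {C,J}.
On input a, block {H,I,K,L} splits into {H,I} and {K,L}.
Stable partition: {H,I} | {B,F,G} | {A,D} | {C,J} | {K,L} — 5 equivalence classes.
State K belongs to the block {K,L}, which has 2 states.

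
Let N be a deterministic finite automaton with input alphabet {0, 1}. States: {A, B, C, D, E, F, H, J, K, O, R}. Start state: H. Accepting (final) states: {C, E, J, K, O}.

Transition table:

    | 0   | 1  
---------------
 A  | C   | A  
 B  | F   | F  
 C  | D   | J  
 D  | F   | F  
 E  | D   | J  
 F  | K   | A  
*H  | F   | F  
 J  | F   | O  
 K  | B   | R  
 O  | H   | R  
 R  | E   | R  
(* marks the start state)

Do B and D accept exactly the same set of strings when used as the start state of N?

Every state is reachable, so we keep all 11.
Initial partition by acceptance: {C,E,J,K,O} | {A,B,D,F,H,R}.
Split {C,E,J,K,O} by δ(·,1) → {C,E,J} and {K,O}.
Refine {C,E,J} on symbol 1: members go to different blocks, giving {C,E} and {J}.
Refine {A,B,D,F,H,R} on symbol 0: members go to different blocks, giving {B,D,H} and {A,R} and {F}.
No further refinement is possible. Final partition (6 blocks): {C,E} | {B,D,H} | {K,O} | {J} | {A,R} | {F}.
B and D lie in the same block of the stable partition, so they are equivalent — no string distinguishes them.

Yes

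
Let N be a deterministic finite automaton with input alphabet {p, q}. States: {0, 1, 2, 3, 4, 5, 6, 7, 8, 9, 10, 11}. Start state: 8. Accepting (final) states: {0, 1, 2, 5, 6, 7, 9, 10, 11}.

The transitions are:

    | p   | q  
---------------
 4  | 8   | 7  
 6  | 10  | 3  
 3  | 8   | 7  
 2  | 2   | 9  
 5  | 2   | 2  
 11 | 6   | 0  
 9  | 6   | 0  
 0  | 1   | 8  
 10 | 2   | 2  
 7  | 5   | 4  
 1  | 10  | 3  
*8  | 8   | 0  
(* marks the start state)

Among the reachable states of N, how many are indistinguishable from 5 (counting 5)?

Reachable states from the start: {0,1,2,3,4,5,6,7,8,9,10}. Unreachable: {11} — drop them.
P0 = {0,1,2,5,6,7,9,10} | {3,4,8}.
Refine {0,1,2,5,6,7,9,10} on symbol q: members go to different blocks, giving {0,1,6,7} and {2,5,9,10}.
Refine {0,1,6,7} on symbol p: members go to different blocks, giving {1,6,7} and {0}.
On input q, block {3,4,8} splits into {3,4} and {8}.
Refine {2,5,9,10} on symbol p: members go to different blocks, giving {2,5,10} and {9}.
On input q, block {2,5,10} splits into {5,10} and {2}.
The partition is now stable with 7 blocks: {1,6,7} | {3,4} | {5,10} | {0} | {8} | {9} | {2}.
State 5 belongs to the block {5,10}, which has 2 states.

2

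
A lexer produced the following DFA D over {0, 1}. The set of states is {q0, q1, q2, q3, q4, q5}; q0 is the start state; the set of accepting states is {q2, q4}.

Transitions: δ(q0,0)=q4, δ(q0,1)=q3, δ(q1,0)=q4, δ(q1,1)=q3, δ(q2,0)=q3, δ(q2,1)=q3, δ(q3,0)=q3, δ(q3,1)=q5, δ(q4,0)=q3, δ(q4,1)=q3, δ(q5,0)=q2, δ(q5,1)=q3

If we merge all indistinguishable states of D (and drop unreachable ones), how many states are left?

States {q1} cannot be reached from the start state, so discard them.
Initial partition by acceptance: {q2,q4} | {q0,q3,q5}.
Refine {q0,q3,q5} on symbol 0: members go to different blocks, giving {q0,q5} and {q3}.
The partition is now stable with 3 blocks: {q2,q4} | {q0,q5} | {q3}.

3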